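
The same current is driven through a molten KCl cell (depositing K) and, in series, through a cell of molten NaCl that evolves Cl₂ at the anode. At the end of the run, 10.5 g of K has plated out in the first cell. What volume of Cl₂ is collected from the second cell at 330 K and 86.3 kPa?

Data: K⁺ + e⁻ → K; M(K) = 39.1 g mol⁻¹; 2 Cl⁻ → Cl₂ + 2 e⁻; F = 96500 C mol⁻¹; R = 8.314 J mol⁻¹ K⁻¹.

4.27 L

n(K) = 10.5 / 39.1 = 0.2685 mol, so n(e⁻) = 1 × 0.2685 = 0.2685 mol.
The cells are in series, so the same 0.2685 mol of electrons passes through the second cell.
2 Cl⁻ → Cl₂ + 2 e⁻ — 2 mol e⁻ per mol Cl₂, so n(Cl₂) = 0.2685/2 = 0.1343 mol.
V = nRT/P = (0.1343 × 8.314 × 330) / (86.3 × 10³) = 0.00427 m³ = 4.27 L.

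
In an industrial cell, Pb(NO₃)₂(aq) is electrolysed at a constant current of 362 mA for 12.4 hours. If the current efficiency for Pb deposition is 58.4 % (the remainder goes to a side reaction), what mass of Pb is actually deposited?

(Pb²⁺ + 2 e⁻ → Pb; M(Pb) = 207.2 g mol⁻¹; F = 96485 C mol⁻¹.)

10.1 g

Q = I·t = 0.3620 × 44640 = 16160 C.
n(e⁻) = 16160/96485 = 0.1675 mol; theoretically n(Pb) = 0.1675/2 = 0.08374 mol, m_theo = 17.35 g.
At 58.4 % efficiency, m_actual = 0.584 × 17.35 = 10.1 g.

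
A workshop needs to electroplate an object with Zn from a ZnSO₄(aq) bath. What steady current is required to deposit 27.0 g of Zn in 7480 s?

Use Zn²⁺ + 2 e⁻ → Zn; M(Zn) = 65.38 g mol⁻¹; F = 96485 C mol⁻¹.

10.7 A

n(Zn) = 27.0 / 65.38 = 0.4130 mol.
n(e⁻) = 2 × 0.4130 = 0.8259 mol.
Q = n(e⁻)·F = 0.8259 × 96485 = 79690 C.
I = Q/t = 79690 / 7480.0 s = 10.7 A.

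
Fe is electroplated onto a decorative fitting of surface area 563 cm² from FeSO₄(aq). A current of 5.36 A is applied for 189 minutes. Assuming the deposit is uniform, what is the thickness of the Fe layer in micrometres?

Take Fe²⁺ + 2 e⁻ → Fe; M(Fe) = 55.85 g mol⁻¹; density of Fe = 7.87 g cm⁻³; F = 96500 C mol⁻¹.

Q = I·t = 5.360 × 11340 = 60780 C; n(e⁻) = 0.6299 mol.
n(Fe) = n(e⁻)/2 = 0.3149 mol, so m = 0.3149 × 55.85 = 17.59 g.
Volume = m/ρ = 17.59 / 7.87 = 2.235 cm³.
Thickness = V/A = 2.235 / 563 = 0.00397 cm = 39.7 μm.

39.7 μm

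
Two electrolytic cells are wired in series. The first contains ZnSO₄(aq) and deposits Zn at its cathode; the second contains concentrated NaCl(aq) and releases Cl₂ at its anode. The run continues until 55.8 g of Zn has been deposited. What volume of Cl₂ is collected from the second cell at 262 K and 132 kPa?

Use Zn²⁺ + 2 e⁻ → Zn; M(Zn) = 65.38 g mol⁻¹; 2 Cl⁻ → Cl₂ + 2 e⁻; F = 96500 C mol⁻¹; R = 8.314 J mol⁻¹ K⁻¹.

14.1 L

n(Zn) = 55.8 / 65.38 = 0.8535 mol, so n(e⁻) = 2 × 0.8535 = 1.707 mol.
The cells are in series, so the same 1.707 mol of electrons passes through the second cell.
2 Cl⁻ → Cl₂ + 2 e⁻ — 2 mol e⁻ per mol Cl₂, so n(Cl₂) = 1.707/2 = 0.8535 mol.
V = nRT/P = (0.8535 × 8.314 × 262) / (132 × 10³) = 0.0141 m³ = 14.1 L.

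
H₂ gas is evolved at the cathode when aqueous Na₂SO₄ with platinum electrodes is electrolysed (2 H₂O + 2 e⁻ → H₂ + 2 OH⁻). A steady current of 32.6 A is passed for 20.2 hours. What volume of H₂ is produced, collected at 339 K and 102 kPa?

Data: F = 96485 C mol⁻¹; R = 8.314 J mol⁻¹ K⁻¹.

339 L

Q = I·t = 32.60 A × 72720 s = 2371000 C.
n(e⁻) = Q/F = 2371000 / 96485 = 24.57 mol.
2 electrons are transferred per H₂ molecule, so n(H₂) = 24.57 / 2 = 12.29 mol.
V = nRT/P = (12.29 × 8.314 × 339) / (102 × 10³ Pa) = 0.339 m³ = 339 L.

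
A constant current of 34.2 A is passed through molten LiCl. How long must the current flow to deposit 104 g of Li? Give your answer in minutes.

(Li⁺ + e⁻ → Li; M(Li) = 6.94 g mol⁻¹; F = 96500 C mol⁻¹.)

n(Li) = m/M = 104 / 6.94 = 14.99 mol.
Each Li atom requires 1 electron, so n(e⁻) = 1 × 14.99 = 14.99 mol.
Q = n(e⁻)·F = 14.99 × 96500 = 1446000 C.
t = Q/I = 1446000 / 34.20 A = 42280 s = 705 min.

705 min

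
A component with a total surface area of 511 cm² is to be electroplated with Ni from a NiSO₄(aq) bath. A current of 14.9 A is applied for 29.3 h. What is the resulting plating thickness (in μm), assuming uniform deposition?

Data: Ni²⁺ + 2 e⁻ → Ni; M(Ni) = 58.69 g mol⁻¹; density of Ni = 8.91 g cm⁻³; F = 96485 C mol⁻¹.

Q = I·t = 14.90 × 105480 = 1572000 C; n(e⁻) = 16.29 mol.
n(Ni) = n(e⁻)/2 = 8.145 mol, so m = 8.145 × 58.69 = 478.0 g.
Volume = m/ρ = 478.0 / 8.91 = 53.65 cm³.
Thickness = V/A = 53.65 / 511 = 0.105 cm = 1050 μm.

1050 μm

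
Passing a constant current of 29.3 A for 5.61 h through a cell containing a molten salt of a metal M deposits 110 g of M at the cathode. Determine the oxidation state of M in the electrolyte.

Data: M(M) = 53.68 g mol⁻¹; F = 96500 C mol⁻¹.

Q = I·t = 29.30 A × 20196 s = 591700 C, so n(e⁻) = 591700/96500 = 6.132 mol.
n(M) deposited = 110 / 53.68 = 2.049 mol.
Electrons per atom = n(e⁻)/n(M) = 6.132 / 2.049 = 2.99 ≈ 3, so the ion is M³⁺.

+3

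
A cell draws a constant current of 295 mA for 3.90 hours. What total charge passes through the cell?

4140 C

Q = I·t = 0.2950 A × 14040 s = 4140 C.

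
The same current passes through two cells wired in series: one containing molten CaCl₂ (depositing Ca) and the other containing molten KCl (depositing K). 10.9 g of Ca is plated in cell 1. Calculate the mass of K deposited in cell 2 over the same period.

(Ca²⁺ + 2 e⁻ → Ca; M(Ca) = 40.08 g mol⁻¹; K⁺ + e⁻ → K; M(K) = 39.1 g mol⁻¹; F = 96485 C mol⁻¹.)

n(Ca) = 10.9 / 40.08 = 0.2720 mol.
Since Ca²⁺ + 2 e⁻ → Ca, n(e⁻) passed = 2 × 0.2720 = 0.5439 mol.
Cells in series carry the same charge, so the same 0.5439 mol of electrons passes through cell 2.
K⁺ + e⁻ → K, so n(K) = 0.5439 / 1 = 0.5439 mol.
m(K) = 0.5439 × 39.1 = 21.3 g.

21.3 g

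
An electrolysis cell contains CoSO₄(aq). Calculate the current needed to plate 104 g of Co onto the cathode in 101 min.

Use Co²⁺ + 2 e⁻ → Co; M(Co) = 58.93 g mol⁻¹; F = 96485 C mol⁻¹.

56.2 A

n(Co) = 104 / 58.93 = 1.765 mol.
n(e⁻) = 2 × 1.765 = 3.530 mol.
Q = n(e⁻)·F = 3.530 × 96485 = 340600 C.
I = Q/t = 340600 / 6060.0 s = 56.2 A.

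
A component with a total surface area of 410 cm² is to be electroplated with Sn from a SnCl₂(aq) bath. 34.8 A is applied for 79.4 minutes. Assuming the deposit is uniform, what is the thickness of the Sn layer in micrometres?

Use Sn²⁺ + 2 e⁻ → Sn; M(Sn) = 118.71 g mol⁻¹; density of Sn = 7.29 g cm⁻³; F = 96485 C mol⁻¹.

341 μm

Q = I·t = 34.80 × 4764.0 = 165800 C; n(e⁻) = 1.718 mol.
n(Sn) = n(e⁻)/2 = 0.8591 mol, so m = 0.8591 × 118.71 = 102.0 g.
Volume = m/ρ = 102.0 / 7.29 = 13.99 cm³.
Thickness = V/A = 13.99 / 410 = 0.0341 cm = 341 μm.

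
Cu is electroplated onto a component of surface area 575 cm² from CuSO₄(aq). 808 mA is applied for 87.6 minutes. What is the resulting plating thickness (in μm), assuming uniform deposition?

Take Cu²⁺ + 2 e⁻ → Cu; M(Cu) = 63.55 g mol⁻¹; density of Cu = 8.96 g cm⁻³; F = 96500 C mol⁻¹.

2.71 μm

Q = I·t = 0.8080 × 5256.0 = 4247 C; n(e⁻) = 0.04401 mol.
n(Cu) = n(e⁻)/2 = 0.02200 mol, so m = 0.02200 × 63.55 = 1.398 g.
Volume = m/ρ = 1.398 / 8.96 = 0.1561 cm³.
Thickness = V/A = 0.1561 / 575 = 2.71 × 10⁻⁴ cm = 2.71 μm.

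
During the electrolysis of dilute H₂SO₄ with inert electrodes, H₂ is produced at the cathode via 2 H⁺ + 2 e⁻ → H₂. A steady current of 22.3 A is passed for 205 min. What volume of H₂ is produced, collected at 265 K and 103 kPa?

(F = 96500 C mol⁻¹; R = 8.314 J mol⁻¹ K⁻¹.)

30.4 L

Q = I·t = 22.30 A × 12300 s = 274300 C.
n(e⁻) = Q/F = 274300 / 96500 = 2.842 mol.
2 electrons are transferred per H₂ molecule, so n(H₂) = 2.842 / 2 = 1.421 mol.
V = nRT/P = (1.421 × 8.314 × 265) / (103 × 10³ Pa) = 0.0304 m³ = 30.4 L.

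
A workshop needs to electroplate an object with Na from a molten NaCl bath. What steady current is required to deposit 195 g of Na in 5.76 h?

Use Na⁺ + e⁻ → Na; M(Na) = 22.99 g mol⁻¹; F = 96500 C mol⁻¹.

n(Na) = 195 / 22.99 = 8.482 mol.
n(e⁻) = 1 × 8.482 = 8.482 mol.
Q = n(e⁻)·F = 8.482 × 96500 = 818500 C.
I = Q/t = 818500 / 20736 s = 39.5 A.

39.5 A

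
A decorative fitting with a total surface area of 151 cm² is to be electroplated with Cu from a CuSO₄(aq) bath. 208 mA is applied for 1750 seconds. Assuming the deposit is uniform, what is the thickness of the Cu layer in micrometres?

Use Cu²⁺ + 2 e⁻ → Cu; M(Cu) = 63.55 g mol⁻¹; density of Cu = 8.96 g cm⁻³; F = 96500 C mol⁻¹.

0.886 μm

Q = I·t = 0.2080 × 1750.0 = 364.0 C; n(e⁻) = 0.003772 mol.
n(Cu) = n(e⁻)/2 = 0.001886 mol, so m = 0.001886 × 63.55 = 0.1199 g.
Volume = m/ρ = 0.1199 / 8.96 = 0.01338 cm³.
Thickness = V/A = 0.01338 / 151 = 8.86 × 10⁻⁵ cm = 0.886 μm.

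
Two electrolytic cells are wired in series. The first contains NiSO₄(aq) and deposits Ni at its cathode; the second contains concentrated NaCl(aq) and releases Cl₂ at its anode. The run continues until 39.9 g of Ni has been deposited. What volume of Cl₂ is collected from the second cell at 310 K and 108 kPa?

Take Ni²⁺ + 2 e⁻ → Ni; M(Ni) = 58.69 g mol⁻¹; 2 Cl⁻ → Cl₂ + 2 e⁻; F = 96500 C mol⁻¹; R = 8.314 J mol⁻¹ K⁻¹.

16.2 L

n(Ni) = 39.9 / 58.69 = 0.6798 mol, so n(e⁻) = 2 × 0.6798 = 1.360 mol.
The cells are in series, so the same 1.360 mol of electrons passes through the second cell.
2 Cl⁻ → Cl₂ + 2 e⁻ — 2 mol e⁻ per mol Cl₂, so n(Cl₂) = 1.360/2 = 0.6798 mol.
V = nRT/P = (0.6798 × 8.314 × 310) / (108 × 10³) = 0.0162 m³ = 16.2 L.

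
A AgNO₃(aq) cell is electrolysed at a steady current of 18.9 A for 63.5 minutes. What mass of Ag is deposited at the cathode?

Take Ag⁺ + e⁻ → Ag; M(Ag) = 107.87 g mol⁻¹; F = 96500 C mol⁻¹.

80.5 g

Q = I·t = 18.90 A × 3810.0 s = 72010 C.
n(e⁻) = Q/F = 72010 / 96500 = 0.7462 mol.
Ag⁺ + e⁻ → Ag, so n(Ag) = n(e⁻)/1 = 0.7462 mol.
m = n·M = 0.7462 × 107.87 = 80.5 g.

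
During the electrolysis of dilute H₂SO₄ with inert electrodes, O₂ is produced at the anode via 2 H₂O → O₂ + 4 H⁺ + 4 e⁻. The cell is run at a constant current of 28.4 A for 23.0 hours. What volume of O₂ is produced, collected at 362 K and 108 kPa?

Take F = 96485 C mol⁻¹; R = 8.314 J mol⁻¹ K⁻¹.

170 L

Q = I·t = 28.40 A × 82800 s = 2352000 C.
n(e⁻) = Q/F = 2352000 / 96485 = 24.37 mol.
4 electrons are transferred per O₂ molecule, so n(O₂) = 24.37 / 4 = 6.093 mol.
V = nRT/P = (6.093 × 8.314 × 362) / (108 × 10³ Pa) = 0.170 m³ = 170 L.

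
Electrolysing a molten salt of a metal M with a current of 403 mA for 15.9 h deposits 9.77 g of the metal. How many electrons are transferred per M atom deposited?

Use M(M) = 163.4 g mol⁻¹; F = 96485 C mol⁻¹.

Q = I·t = 0.4030 A × 57240 s = 23070 C, so n(e⁻) = 23070/96485 = 0.2391 mol.
n(M) deposited = 9.77 / 163.4 = 0.05979 mol.
Electrons per atom = n(e⁻)/n(M) = 0.2391 / 0.05979 = 4.00 ≈ 4, so the ion is M⁴⁺.

4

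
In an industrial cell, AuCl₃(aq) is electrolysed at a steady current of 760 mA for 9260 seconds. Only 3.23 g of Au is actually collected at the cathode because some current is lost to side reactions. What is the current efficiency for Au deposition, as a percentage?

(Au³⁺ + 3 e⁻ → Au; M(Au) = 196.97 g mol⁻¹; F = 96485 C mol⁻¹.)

Q = I·t = 0.7600 × 9260.0 = 7038 C; n(e⁻) = 7038/96485 = 0.07294 mol.
Theoretical n(Au) = n(e⁻)/3 = 0.02431 mol, i.e. m_theo = 0.02431 × 196.97 = 4.789 g.
Efficiency = m_actual / m_theo = 3.23 / 4.789 = 67.4 %.

67.4 %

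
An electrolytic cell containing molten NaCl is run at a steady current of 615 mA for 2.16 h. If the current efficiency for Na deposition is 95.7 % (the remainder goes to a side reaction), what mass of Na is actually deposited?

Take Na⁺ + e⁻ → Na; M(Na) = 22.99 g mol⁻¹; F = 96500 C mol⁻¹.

Q = I·t = 0.6150 × 7776.0 = 4782 C.
n(e⁻) = 4782/96500 = 0.04956 mol; theoretically n(Na) = 0.04956/1 = 0.04956 mol, m_theo = 1.139 g.
At 95.7 % efficiency, m_actual = 0.957 × 1.139 = 1.09 g.

1.09 g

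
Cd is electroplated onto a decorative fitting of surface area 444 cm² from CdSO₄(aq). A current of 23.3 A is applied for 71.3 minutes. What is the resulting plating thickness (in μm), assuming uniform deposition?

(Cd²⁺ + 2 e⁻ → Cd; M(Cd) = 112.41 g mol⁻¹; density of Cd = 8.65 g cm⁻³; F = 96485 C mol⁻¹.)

151 μm

Q = I·t = 23.30 × 4278.0 = 99680 C; n(e⁻) = 1.033 mol.
n(Cd) = n(e⁻)/2 = 0.5165 mol, so m = 0.5165 × 112.41 = 58.06 g.
Volume = m/ρ = 58.06 / 8.65 = 6.713 cm³.
Thickness = V/A = 6.713 / 444 = 0.0151 cm = 151 μm.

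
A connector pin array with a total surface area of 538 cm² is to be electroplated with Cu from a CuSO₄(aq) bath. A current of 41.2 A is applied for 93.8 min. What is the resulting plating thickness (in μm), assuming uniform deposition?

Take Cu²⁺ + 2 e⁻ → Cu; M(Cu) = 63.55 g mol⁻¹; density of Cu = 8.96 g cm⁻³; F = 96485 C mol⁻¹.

158 μm

Q = I·t = 41.20 × 5628.0 = 231900 C; n(e⁻) = 2.403 mol.
n(Cu) = n(e⁻)/2 = 1.202 mol, so m = 1.202 × 63.55 = 76.36 g.
Volume = m/ρ = 76.36 / 8.96 = 8.523 cm³.
Thickness = V/A = 8.523 / 538 = 0.0158 cm = 158 μm.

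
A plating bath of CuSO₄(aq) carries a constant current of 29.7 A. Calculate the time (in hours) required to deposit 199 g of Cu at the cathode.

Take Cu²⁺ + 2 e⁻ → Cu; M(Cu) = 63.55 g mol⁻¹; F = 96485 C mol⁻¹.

n(Cu) = m/M = 199 / 63.55 = 3.131 mol.
Each Cu atom requires 2 electrons, so n(e⁻) = 2 × 3.131 = 6.263 mol.
Q = n(e⁻)·F = 6.263 × 96485 = 604300 C.
t = Q/I = 604300 / 29.70 A = 20350 s = 5.65 h.

5.65 h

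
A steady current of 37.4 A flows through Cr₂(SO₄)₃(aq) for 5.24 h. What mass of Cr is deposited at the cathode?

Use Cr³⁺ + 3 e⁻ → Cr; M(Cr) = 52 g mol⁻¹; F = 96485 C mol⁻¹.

127 g

Q = I·t = 37.40 A × 18864 s = 705500 C.
n(e⁻) = Q/F = 705500 / 96485 = 7.312 mol.
Cr³⁺ + 3 e⁻ → Cr, so n(Cr) = n(e⁻)/3 = 2.437 mol.
m = n·M = 2.437 × 52 = 127 g.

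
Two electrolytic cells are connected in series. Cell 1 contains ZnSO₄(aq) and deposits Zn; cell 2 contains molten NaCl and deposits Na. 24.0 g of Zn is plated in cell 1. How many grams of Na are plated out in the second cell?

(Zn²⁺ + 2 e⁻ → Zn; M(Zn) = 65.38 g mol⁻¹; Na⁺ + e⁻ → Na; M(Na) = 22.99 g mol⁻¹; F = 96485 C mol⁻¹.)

16.9 g

n(Zn) = 24.0 / 65.38 = 0.3671 mol.
Since Zn²⁺ + 2 e⁻ → Zn, n(e⁻) passed = 2 × 0.3671 = 0.7342 mol.
Cells in series carry the same charge, so the same 0.7342 mol of electrons passes through cell 2.
Na⁺ + e⁻ → Na, so n(Na) = 0.7342 / 1 = 0.7342 mol.
m(Na) = 0.7342 × 22.99 = 16.9 g.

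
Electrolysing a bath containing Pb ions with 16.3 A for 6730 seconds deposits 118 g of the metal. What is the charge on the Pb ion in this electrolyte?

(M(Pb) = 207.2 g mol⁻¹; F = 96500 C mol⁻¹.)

+2

Q = I·t = 16.30 A × 6730.0 s = 109700 C, so n(e⁻) = 109700/96500 = 1.137 mol.
n(Pb) deposited = 118 / 207.2 = 0.5695 mol.
Electrons per atom = n(e⁻)/n(Pb) = 1.137 / 0.5695 = 2.00 ≈ 2, so the ion is Pb²⁺.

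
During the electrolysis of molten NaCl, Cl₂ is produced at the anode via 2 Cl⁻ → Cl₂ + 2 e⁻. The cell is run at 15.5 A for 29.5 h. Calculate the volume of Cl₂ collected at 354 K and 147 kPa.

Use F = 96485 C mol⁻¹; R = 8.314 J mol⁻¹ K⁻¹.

171 L

Q = I·t = 15.50 A × 106200 s = 1646000 C.
n(e⁻) = Q/F = 1646000 / 96485 = 17.06 mol.
2 electrons are transferred per Cl₂ molecule, so n(Cl₂) = 17.06 / 2 = 8.530 mol.
V = nRT/P = (8.530 × 8.314 × 354) / (147 × 10³ Pa) = 0.171 m³ = 171 L.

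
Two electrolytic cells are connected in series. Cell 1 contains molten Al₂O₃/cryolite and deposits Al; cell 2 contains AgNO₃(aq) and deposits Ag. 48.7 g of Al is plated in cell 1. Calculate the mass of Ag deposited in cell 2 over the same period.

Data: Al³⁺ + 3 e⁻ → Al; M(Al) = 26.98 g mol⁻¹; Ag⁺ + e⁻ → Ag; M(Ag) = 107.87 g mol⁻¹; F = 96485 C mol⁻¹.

584 g

n(Al) = 48.7 / 26.98 = 1.805 mol.
Since Al³⁺ + 3 e⁻ → Al, n(e⁻) passed = 3 × 1.805 = 5.415 mol.
Cells in series carry the same charge, so the same 5.415 mol of electrons passes through cell 2.
Ag⁺ + e⁻ → Ag, so n(Ag) = 5.415 / 1 = 5.415 mol.
m(Ag) = 5.415 × 107.87 = 584 g.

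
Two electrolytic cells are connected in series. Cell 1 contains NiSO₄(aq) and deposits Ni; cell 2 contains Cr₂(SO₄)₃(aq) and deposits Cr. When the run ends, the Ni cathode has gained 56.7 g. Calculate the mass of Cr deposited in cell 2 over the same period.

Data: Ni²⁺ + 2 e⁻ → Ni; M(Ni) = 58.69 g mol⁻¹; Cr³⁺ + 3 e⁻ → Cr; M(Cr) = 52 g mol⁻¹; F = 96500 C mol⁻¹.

33.5 g

n(Ni) = 56.7 / 58.69 = 0.9661 mol.
Since Ni²⁺ + 2 e⁻ → Ni, n(e⁻) passed = 2 × 0.9661 = 1.932 mol.
Cells in series carry the same charge, so the same 1.932 mol of electrons passes through cell 2.
Cr³⁺ + 3 e⁻ → Cr, so n(Cr) = 1.932 / 3 = 0.6441 mol.
m(Cr) = 0.6441 × 52 = 33.5 g.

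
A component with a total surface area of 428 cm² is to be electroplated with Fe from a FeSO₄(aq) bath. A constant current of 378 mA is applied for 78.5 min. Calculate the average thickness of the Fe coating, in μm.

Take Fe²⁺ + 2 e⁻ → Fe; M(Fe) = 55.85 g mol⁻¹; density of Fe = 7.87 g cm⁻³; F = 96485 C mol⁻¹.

Q = I·t = 0.3780 × 4710.0 = 1780 C; n(e⁻) = 0.01845 mol.
n(Fe) = n(e⁻)/2 = 0.009226 mol, so m = 0.009226 × 55.85 = 0.5153 g.
Volume = m/ρ = 0.5153 / 7.87 = 0.06547 cm³.
Thickness = V/A = 0.06547 / 428 = 1.53 × 10⁻⁴ cm = 1.53 μm.

1.53 μm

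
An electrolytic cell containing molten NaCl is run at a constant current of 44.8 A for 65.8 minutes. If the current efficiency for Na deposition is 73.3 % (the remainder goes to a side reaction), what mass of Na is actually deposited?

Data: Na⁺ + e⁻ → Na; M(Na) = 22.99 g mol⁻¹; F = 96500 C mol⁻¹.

Q = I·t = 44.80 × 3948.0 = 176900 C.
n(e⁻) = 176900/96500 = 1.833 mol; theoretically n(Na) = 1.833/1 = 1.833 mol, m_theo = 42.14 g.
At 73.3 % efficiency, m_actual = 0.733 × 42.14 = 30.9 g.

30.9 g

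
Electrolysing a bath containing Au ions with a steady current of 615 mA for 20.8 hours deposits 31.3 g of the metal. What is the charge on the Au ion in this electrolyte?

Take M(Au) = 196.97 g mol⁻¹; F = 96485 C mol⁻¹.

Q = I·t = 0.6150 A × 74880 s = 46050 C, so n(e⁻) = 46050/96485 = 0.4773 mol.
n(Au) deposited = 31.3 / 196.97 = 0.1589 mol.
Electrons per atom = n(e⁻)/n(Au) = 0.4773 / 0.1589 = 3.00 ≈ 3, so the ion is Au³⁺.

+3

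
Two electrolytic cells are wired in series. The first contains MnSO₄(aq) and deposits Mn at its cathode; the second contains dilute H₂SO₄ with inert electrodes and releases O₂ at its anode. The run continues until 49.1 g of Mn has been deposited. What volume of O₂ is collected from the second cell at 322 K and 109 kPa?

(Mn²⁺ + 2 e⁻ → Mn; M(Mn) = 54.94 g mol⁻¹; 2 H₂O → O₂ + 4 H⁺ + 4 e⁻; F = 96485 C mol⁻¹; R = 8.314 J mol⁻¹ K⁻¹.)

11.0 L

n(Mn) = 49.1 / 54.94 = 0.8937 mol, so n(e⁻) = 2 × 0.8937 = 1.787 mol.
The cells are in series, so the same 1.787 mol of electrons passes through the second cell.
2 H₂O → O₂ + 4 H⁺ + 4 e⁻ — 4 mol e⁻ per mol O₂, so n(O₂) = 1.787/4 = 0.4469 mol.
V = nRT/P = (0.4469 × 8.314 × 322) / (109 × 10³) = 0.0110 m³ = 11.0 L.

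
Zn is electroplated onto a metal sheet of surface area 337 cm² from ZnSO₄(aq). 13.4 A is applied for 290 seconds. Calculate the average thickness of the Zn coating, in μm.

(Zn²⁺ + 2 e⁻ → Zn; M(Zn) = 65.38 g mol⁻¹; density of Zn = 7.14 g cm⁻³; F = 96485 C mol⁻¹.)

5.47 μm

Q = I·t = 13.40 × 290.00 = 3886 C; n(e⁻) = 0.04028 mol.
n(Zn) = n(e⁻)/2 = 0.02014 mol, so m = 0.02014 × 65.38 = 1.317 g.
Volume = m/ρ = 1.317 / 7.14 = 0.1844 cm³.
Thickness = V/A = 0.1844 / 337 = 5.47 × 10⁻⁴ cm = 5.47 μm.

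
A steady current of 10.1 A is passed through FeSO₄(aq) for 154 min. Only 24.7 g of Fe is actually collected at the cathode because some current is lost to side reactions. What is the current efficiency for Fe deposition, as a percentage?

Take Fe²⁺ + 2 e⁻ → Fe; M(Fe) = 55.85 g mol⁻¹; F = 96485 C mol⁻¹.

Q = I·t = 10.10 × 9240.0 = 93320 C; n(e⁻) = 93320/96485 = 0.9672 mol.
Theoretical n(Fe) = n(e⁻)/2 = 0.4836 mol, i.e. m_theo = 0.4836 × 55.85 = 27.01 g.
Efficiency = m_actual / m_theo = 24.7 / 27.01 = 91.4 %.

91.4 %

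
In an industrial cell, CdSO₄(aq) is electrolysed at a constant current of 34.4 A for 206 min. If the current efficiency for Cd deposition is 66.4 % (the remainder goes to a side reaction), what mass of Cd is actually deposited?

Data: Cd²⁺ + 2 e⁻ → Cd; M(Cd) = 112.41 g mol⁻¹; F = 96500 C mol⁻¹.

Q = I·t = 34.40 × 12360 = 425200 C.
n(e⁻) = 425200/96500 = 4.406 mol; theoretically n(Cd) = 4.406/2 = 2.203 mol, m_theo = 247.6 g.
At 66.4 % efficiency, m_actual = 0.664 × 247.6 = 164 g.

164 g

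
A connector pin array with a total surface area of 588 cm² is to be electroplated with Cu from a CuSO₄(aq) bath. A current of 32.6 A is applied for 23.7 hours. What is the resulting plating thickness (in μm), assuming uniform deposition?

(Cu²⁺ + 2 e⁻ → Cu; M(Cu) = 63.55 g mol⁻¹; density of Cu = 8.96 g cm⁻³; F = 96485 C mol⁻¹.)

Q = I·t = 32.60 × 85320 = 2781000 C; n(e⁻) = 28.83 mol.
n(Cu) = n(e⁻)/2 = 14.41 mol, so m = 14.41 × 63.55 = 916.0 g.
Volume = m/ρ = 916.0 / 8.96 = 102.2 cm³.
Thickness = V/A = 102.2 / 588 = 0.174 cm = 1740 μm.

1740 μm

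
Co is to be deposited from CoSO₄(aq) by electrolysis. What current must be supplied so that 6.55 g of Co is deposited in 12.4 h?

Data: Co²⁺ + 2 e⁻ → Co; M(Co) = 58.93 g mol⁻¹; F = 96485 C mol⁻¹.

0.480 A

n(Co) = 6.55 / 58.93 = 0.1111 mol.
n(e⁻) = 2 × 0.1111 = 0.2223 mol.
Q = n(e⁻)·F = 0.2223 × 96485 = 21450 C.
I = Q/t = 21450 / 44640 s = 0.480 A.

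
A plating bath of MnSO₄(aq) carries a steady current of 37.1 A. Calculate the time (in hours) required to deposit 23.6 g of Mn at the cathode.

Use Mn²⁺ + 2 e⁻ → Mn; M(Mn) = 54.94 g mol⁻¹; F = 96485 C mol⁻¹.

0.621 h

n(Mn) = m/M = 23.6 / 54.94 = 0.4296 mol.
Each Mn atom requires 2 electrons, so n(e⁻) = 2 × 0.4296 = 0.8591 mol.
Q = n(e⁻)·F = 0.8591 × 96485 = 82890 C.
t = Q/I = 82890 / 37.10 A = 2234 s = 0.621 h.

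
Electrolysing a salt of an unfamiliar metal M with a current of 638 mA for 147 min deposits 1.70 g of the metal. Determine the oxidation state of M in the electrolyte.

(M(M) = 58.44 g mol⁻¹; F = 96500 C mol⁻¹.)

Q = I·t = 0.6380 A × 8820.0 s = 5627 C, so n(e⁻) = 5627/96500 = 0.05831 mol.
n(M) deposited = 1.70 / 58.44 = 0.02909 mol.
Electrons per atom = n(e⁻)/n(M) = 0.05831 / 0.02909 = 2.00 ≈ 2, so the ion is M²⁺.

+2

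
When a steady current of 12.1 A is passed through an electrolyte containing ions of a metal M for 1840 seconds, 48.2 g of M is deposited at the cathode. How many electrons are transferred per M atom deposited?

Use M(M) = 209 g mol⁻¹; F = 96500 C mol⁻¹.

1

Q = I·t = 12.10 A × 1840.0 s = 22260 C, so n(e⁻) = 22260/96500 = 0.2307 mol.
n(M) deposited = 48.2 / 209 = 0.2306 mol.
Electrons per atom = n(e⁻)/n(M) = 0.2307 / 0.2306 = 1.00 ≈ 1, so the ion is M⁺.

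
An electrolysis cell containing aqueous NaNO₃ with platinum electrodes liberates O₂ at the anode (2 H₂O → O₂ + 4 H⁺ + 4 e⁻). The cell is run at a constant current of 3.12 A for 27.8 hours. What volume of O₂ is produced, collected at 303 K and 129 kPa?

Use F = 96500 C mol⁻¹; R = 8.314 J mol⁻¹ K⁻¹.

15.8 L

Q = I·t = 3.120 A × 100080 s = 312200 C.
n(e⁻) = Q/F = 312200 / 96500 = 3.236 mol.
4 electrons are transferred per O₂ molecule, so n(O₂) = 3.236 / 4 = 0.8089 mol.
V = nRT/P = (0.8089 × 8.314 × 303) / (129 × 10³ Pa) = 0.0158 m³ = 15.8 L.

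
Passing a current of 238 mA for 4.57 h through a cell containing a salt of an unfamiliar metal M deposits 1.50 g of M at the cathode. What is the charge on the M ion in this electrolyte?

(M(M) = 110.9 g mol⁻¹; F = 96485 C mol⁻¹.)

+3

Q = I·t = 0.2380 A × 16452 s = 3916 C, so n(e⁻) = 3916/96485 = 0.04058 mol.
n(M) deposited = 1.50 / 110.9 = 0.01353 mol.
Electrons per atom = n(e⁻)/n(M) = 0.04058 / 0.01353 = 3.00 ≈ 3, so the ion is M³⁺.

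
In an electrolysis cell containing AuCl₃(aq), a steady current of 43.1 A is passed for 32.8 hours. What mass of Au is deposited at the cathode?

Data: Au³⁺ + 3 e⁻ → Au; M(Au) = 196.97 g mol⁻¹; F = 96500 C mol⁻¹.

3460 g

Q = I·t = 43.10 A × 118080 s = 5089000 C.
n(e⁻) = Q/F = 5089000 / 96500 = 52.74 mol.
Au³⁺ + 3 e⁻ → Au, so n(Au) = n(e⁻)/3 = 17.58 mol.
m = n·M = 17.58 × 196.97 = 3460 g.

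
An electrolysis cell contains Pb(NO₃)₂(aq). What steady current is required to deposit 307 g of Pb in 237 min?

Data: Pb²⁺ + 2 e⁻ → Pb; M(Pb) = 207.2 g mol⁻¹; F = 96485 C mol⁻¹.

20.1 A

n(Pb) = 307 / 207.2 = 1.482 mol.
n(e⁻) = 2 × 1.482 = 2.963 mol.
Q = n(e⁻)·F = 2.963 × 96485 = 285900 C.
I = Q/t = 285900 / 14220 s = 20.1 A.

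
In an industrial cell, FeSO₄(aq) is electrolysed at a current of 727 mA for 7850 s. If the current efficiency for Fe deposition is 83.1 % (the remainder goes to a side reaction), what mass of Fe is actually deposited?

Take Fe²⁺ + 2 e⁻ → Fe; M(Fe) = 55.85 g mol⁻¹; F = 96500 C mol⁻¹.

Q = I·t = 0.7270 × 7850.0 = 5707 C.
n(e⁻) = 5707/96500 = 0.05914 mol; theoretically n(Fe) = 0.05914/2 = 0.02957 mol, m_theo = 1.651 g.
At 83.1 % efficiency, m_actual = 0.831 × 1.651 = 1.37 g.

1.37 g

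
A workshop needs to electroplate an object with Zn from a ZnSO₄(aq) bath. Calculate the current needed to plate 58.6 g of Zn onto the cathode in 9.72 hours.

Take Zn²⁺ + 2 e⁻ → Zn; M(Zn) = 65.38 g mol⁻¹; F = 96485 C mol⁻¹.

n(Zn) = 58.6 / 65.38 = 0.8963 mol.
n(e⁻) = 2 × 0.8963 = 1.793 mol.
Q = n(e⁻)·F = 1.793 × 96485 = 173000 C.
I = Q/t = 173000 / 34992 s = 4.94 A.

4.94 A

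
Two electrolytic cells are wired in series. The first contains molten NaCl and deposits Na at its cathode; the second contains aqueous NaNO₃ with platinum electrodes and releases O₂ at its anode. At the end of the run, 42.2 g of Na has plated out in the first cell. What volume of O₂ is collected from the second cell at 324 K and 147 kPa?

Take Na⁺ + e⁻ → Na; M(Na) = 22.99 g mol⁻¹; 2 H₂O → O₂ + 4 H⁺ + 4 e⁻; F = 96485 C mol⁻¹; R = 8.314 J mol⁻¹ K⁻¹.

n(Na) = 42.2 / 22.99 = 1.836 mol, so n(e⁻) = 1 × 1.836 = 1.836 mol.
The cells are in series, so the same 1.836 mol of electrons passes through the second cell.
2 H₂O → O₂ + 4 H⁺ + 4 e⁻ — 4 mol e⁻ per mol O₂, so n(O₂) = 1.836/4 = 0.4589 mol.
V = nRT/P = (0.4589 × 8.314 × 324) / (147 × 10³) = 0.00841 m³ = 8.41 L.

8.41 L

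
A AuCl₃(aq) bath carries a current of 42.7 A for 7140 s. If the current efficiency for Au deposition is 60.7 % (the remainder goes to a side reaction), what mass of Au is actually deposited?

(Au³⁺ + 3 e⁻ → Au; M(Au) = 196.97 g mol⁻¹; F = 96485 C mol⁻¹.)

Q = I·t = 42.70 × 7140.0 = 304900 C.
n(e⁻) = 304900/96485 = 3.160 mol; theoretically n(Au) = 3.160/3 = 1.053 mol, m_theo = 207.5 g.
At 60.7 % efficiency, m_actual = 0.607 × 207.5 = 126 g.

126 g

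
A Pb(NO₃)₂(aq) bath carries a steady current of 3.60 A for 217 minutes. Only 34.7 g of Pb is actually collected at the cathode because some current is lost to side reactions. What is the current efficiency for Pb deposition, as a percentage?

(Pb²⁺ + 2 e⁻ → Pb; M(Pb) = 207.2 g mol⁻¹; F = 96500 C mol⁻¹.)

Q = I·t = 3.600 × 13020 = 46870 C; n(e⁻) = 46870/96500 = 0.4857 mol.
Theoretical n(Pb) = n(e⁻)/2 = 0.2429 mol, i.e. m_theo = 0.2429 × 207.2 = 50.32 g.
Efficiency = m_actual / m_theo = 34.7 / 50.32 = 69.0 %.

69.0 %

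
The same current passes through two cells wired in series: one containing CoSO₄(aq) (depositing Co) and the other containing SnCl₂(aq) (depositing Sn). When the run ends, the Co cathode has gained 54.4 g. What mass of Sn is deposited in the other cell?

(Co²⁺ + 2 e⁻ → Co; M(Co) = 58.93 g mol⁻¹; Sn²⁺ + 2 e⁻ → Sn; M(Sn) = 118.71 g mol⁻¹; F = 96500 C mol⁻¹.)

n(Co) = 54.4 / 58.93 = 0.9231 mol.
Since Co²⁺ + 2 e⁻ → Co, n(e⁻) passed = 2 × 0.9231 = 1.846 mol.
Cells in series carry the same charge, so the same 1.846 mol of electrons passes through cell 2.
Sn²⁺ + 2 e⁻ → Sn, so n(Sn) = 1.846 / 2 = 0.9231 mol.
m(Sn) = 0.9231 × 118.71 = 110 g.

110 g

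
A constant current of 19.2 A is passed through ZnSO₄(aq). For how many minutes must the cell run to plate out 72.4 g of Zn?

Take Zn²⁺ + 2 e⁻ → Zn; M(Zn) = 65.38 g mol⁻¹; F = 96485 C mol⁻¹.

185 min

n(Zn) = m/M = 72.4 / 65.38 = 1.107 mol.
Each Zn atom requires 2 electrons, so n(e⁻) = 2 × 1.107 = 2.215 mol.
Q = n(e⁻)·F = 2.215 × 96485 = 213700 C.
t = Q/I = 213700 / 19.20 A = 11130 s = 185 min.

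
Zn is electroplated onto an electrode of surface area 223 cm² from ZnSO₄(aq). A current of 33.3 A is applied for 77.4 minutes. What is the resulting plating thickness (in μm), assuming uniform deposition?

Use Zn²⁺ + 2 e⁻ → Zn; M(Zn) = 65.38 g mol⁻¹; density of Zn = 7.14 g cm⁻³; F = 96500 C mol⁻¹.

329 μm

Q = I·t = 33.30 × 4644.0 = 154600 C; n(e⁻) = 1.603 mol.
n(Zn) = n(e⁻)/2 = 0.8013 mol, so m = 0.8013 × 65.38 = 52.39 g.
Volume = m/ρ = 52.39 / 7.14 = 7.337 cm³.
Thickness = V/A = 7.337 / 223 = 0.0329 cm = 329 μm.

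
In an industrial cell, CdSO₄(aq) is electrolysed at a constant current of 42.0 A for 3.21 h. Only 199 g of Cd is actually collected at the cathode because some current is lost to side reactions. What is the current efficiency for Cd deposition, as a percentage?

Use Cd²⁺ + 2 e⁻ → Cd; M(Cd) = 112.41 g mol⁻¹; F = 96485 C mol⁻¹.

70.4 %

Q = I·t = 42.00 × 11556 = 485400 C; n(e⁻) = 485400/96485 = 5.030 mol.
Theoretical n(Cd) = n(e⁻)/2 = 2.515 mol, i.e. m_theo = 2.515 × 112.41 = 282.7 g.
Efficiency = m_actual / m_theo = 199 / 282.7 = 70.4 %.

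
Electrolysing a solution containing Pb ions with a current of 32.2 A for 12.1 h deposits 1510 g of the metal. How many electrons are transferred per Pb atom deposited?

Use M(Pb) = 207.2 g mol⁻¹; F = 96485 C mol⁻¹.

Q = I·t = 32.20 A × 43560 s = 1403000 C, so n(e⁻) = 1403000/96485 = 14.54 mol.
n(Pb) deposited = 1510 / 207.2 = 7.288 mol.
Electrons per atom = n(e⁻)/n(Pb) = 14.54 / 7.288 = 1.99 ≈ 2, so the ion is Pb²⁺.

2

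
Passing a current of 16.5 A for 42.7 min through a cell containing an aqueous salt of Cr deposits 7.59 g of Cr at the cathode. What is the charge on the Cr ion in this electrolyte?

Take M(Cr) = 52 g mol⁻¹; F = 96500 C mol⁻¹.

+3

Q = I·t = 16.50 A × 2562.0 s = 42270 C, so n(e⁻) = 42270/96500 = 0.4381 mol.
n(Cr) deposited = 7.59 / 52 = 0.1460 mol.
Electrons per atom = n(e⁻)/n(Cr) = 0.4381 / 0.1460 = 3.00 ≈ 3, so the ion is Cr³⁺.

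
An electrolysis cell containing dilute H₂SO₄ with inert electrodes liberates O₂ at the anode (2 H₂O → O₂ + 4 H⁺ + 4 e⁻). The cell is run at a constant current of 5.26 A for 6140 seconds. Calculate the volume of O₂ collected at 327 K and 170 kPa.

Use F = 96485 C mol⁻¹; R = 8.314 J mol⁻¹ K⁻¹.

1.34 L

Q = I·t = 5.260 A × 6140.0 s = 32300 C.
n(e⁻) = Q/F = 32300 / 96485 = 0.3347 mol.
4 electrons are transferred per O₂ molecule, so n(O₂) = 0.3347 / 4 = 0.08368 mol.
V = nRT/P = (0.08368 × 8.314 × 327) / (170 × 10³ Pa) = 0.00134 m³ = 1.34 L.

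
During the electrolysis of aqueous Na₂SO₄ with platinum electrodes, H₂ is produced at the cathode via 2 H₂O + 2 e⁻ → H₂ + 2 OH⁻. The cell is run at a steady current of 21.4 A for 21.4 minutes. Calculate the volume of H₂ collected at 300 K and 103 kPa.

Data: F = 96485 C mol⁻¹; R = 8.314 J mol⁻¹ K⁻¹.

Q = I·t = 21.40 A × 1284.0 s = 27480 C.
n(e⁻) = Q/F = 27480 / 96485 = 0.2848 mol.
2 electrons are transferred per H₂ molecule, so n(H₂) = 0.2848 / 2 = 0.1424 mol.
V = nRT/P = (0.1424 × 8.314 × 300) / (103 × 10³ Pa) = 0.00345 m³ = 3.45 L.

3.45 L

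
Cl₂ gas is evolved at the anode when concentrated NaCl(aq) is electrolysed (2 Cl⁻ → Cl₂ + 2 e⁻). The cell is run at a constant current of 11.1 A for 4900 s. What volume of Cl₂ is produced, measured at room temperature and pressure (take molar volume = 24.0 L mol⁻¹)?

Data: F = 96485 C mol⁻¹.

6.76 L

Q = I·t = 11.10 A × 4900.0 s = 54390 C.
n(e⁻) = Q/F = 54390 / 96485 = 0.5637 mol.
2 electrons are transferred per Cl₂ molecule, so n(Cl₂) = 0.5637 / 2 = 0.2819 mol.
V = n × V_m = 0.2819 × 24.0 = 6.76 L.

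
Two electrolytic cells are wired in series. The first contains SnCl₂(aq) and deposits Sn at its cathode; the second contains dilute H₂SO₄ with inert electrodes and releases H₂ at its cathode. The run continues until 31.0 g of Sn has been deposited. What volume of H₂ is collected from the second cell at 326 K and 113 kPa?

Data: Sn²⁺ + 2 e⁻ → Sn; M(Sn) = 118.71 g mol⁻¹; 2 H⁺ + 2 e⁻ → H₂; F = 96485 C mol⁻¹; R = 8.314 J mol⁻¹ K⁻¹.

6.26 L

n(Sn) = 31.0 / 118.71 = 0.2611 mol, so n(e⁻) = 2 × 0.2611 = 0.5223 mol.
The cells are in series, so the same 0.5223 mol of electrons passes through the second cell.
2 H⁺ + 2 e⁻ → H₂ — 2 mol e⁻ per mol H₂, so n(H₂) = 0.5223/2 = 0.2611 mol.
V = nRT/P = (0.2611 × 8.314 × 326) / (113 × 10³) = 0.00626 m³ = 6.26 L.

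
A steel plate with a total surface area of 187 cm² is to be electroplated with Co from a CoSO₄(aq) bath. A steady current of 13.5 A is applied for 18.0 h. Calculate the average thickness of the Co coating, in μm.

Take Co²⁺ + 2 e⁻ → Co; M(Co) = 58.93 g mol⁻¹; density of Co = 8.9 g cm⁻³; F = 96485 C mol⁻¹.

1610 μm

Q = I·t = 13.50 × 64800 = 874800 C; n(e⁻) = 9.067 mol.
n(Co) = n(e⁻)/2 = 4.533 mol, so m = 4.533 × 58.93 = 267.2 g.
Volume = m/ρ = 267.2 / 8.9 = 30.02 cm³.
Thickness = V/A = 30.02 / 187 = 0.161 cm = 1610 μm.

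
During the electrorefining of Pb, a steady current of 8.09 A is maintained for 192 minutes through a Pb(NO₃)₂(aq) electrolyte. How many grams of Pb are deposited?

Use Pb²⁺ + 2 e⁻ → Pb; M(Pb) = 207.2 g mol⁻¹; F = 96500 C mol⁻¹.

100 g

Q = I·t = 8.090 A × 11520 s = 93200 C.
n(e⁻) = Q/F = 93200 / 96500 = 0.9658 mol.
Pb²⁺ + 2 e⁻ → Pb, so n(Pb) = n(e⁻)/2 = 0.4829 mol.
m = n·M = 0.4829 × 207.2 = 100 g.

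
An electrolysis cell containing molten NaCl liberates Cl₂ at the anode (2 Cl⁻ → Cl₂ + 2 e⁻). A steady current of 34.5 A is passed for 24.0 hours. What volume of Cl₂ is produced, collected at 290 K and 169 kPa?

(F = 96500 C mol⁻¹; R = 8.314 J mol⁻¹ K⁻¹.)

220 L

Q = I·t = 34.50 A × 86400 s = 2981000 C.
n(e⁻) = Q/F = 2981000 / 96500 = 30.89 mol.
2 electrons are transferred per Cl₂ molecule, so n(Cl₂) = 30.89 / 2 = 15.44 mol.
V = nRT/P = (15.44 × 8.314 × 290) / (169 × 10³ Pa) = 0.220 m³ = 220 L.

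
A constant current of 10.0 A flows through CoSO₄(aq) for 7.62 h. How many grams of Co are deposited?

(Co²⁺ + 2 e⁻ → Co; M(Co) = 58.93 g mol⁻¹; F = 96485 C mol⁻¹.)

83.8 g

Q = I·t = 10.00 A × 27432 s = 274300 C.
n(e⁻) = Q/F = 274300 / 96485 = 2.843 mol.
Co²⁺ + 2 e⁻ → Co, so n(Co) = n(e⁻)/2 = 1.422 mol.
m = n·M = 1.422 × 58.93 = 83.8 g.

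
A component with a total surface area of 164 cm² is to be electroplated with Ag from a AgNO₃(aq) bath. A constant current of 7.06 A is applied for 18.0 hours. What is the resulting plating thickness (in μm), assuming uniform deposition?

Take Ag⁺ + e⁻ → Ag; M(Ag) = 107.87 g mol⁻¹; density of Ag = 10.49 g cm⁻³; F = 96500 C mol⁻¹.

Q = I·t = 7.060 × 64800 = 457500 C; n(e⁻) = 4.741 mol.
n(Ag) = n(e⁻)/1 = 4.741 mol, so m = 4.741 × 107.87 = 511.4 g.
Volume = m/ρ = 511.4 / 10.49 = 48.75 cm³.
Thickness = V/A = 48.75 / 164 = 0.297 cm = 2970 μm.

2970 μm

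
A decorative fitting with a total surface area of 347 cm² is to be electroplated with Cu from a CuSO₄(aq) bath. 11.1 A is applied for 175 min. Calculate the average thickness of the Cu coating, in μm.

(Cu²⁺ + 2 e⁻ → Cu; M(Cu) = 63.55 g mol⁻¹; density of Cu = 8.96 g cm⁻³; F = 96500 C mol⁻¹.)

123 μm

Q = I·t = 11.10 × 10500 = 116600 C; n(e⁻) = 1.208 mol.
n(Cu) = n(e⁻)/2 = 0.6039 mol, so m = 0.6039 × 63.55 = 38.38 g.
Volume = m/ρ = 38.38 / 8.96 = 4.283 cm³.
Thickness = V/A = 4.283 / 347 = 0.0123 cm = 123 μm.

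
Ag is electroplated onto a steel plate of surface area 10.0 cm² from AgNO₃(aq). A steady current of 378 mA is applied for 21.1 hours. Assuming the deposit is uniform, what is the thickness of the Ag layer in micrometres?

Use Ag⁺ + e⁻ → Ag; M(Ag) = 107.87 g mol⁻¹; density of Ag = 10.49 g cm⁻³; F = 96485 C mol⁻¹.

3060 μm

Q = I·t = 0.3780 × 75960 = 28710 C; n(e⁻) = 0.2976 mol.
n(Ag) = n(e⁻)/1 = 0.2976 mol, so m = 0.2976 × 107.87 = 32.10 g.
Volume = m/ρ = 32.10 / 10.49 = 3.060 cm³.
Thickness = V/A = 3.060 / 10.0 = 0.306 cm = 3060 μm.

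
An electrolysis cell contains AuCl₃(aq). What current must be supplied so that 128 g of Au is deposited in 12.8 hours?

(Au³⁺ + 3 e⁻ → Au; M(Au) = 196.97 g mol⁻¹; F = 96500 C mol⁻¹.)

4.08 A

n(Au) = 128 / 196.97 = 0.6498 mol.
n(e⁻) = 3 × 0.6498 = 1.950 mol.
Q = n(e⁻)·F = 1.950 × 96500 = 188100 C.
I = Q/t = 188100 / 46080 s = 4.08 A.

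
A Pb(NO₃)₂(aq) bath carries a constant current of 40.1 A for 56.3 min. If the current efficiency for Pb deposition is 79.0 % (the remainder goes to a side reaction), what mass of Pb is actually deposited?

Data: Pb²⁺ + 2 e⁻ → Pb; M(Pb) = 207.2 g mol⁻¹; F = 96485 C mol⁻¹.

Q = I·t = 40.10 × 3378.0 = 135500 C.
n(e⁻) = 135500/96485 = 1.404 mol; theoretically n(Pb) = 1.404/2 = 0.7020 mol, m_theo = 145.4 g.
At 79.0 % efficiency, m_actual = 0.790 × 145.4 = 115 g.

115 g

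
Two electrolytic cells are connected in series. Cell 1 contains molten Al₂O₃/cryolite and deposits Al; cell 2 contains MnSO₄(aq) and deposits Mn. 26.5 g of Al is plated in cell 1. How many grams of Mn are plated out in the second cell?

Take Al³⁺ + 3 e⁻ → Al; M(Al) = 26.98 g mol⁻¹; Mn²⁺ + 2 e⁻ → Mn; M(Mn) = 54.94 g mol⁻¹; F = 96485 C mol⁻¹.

80.9 g

n(Al) = 26.5 / 26.98 = 0.9822 mol.
Since Al³⁺ + 3 e⁻ → Al, n(e⁻) passed = 3 × 0.9822 = 2.947 mol.
Cells in series carry the same charge, so the same 2.947 mol of electrons passes through cell 2.
Mn²⁺ + 2 e⁻ → Mn, so n(Mn) = 2.947 / 2 = 1.473 mol.
m(Mn) = 1.473 × 54.94 = 80.9 g.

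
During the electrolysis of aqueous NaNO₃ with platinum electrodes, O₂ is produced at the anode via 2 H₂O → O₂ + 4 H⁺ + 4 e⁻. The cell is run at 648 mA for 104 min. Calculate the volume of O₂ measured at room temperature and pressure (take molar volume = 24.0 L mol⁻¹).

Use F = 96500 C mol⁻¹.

Q = I·t = 0.6480 A × 6240.0 s = 4044 C.
n(e⁻) = Q/F = 4044 / 96500 = 0.04190 mol.
4 electrons are transferred per O₂ molecule, so n(O₂) = 0.04190 / 4 = 0.01048 mol.
V = n × V_m = 0.01048 × 24.0 = 0.251 L.

0.251 L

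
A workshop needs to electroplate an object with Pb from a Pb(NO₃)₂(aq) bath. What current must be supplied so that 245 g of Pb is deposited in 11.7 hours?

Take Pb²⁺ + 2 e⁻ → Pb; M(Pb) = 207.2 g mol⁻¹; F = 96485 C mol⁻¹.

n(Pb) = 245 / 207.2 = 1.182 mol.
n(e⁻) = 2 × 1.182 = 2.365 mol.
Q = n(e⁻)·F = 2.365 × 96485 = 228200 C.
I = Q/t = 228200 / 42120 s = 5.42 A.

5.42 A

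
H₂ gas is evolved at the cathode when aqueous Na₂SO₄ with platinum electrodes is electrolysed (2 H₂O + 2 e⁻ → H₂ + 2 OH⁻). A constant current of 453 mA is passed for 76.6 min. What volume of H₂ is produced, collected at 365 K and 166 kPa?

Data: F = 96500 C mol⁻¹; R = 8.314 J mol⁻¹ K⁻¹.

Q = I·t = 0.4530 A × 4596.0 s = 2082 C.
n(e⁻) = Q/F = 2082 / 96500 = 0.02158 mol.
2 electrons are transferred per H₂ molecule, so n(H₂) = 0.02158 / 2 = 0.01079 mol.
V = nRT/P = (0.01079 × 8.314 × 365) / (166 × 10³ Pa) = 1.97 × 10⁻⁴ m³ = 0.197 L.

0.197 L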